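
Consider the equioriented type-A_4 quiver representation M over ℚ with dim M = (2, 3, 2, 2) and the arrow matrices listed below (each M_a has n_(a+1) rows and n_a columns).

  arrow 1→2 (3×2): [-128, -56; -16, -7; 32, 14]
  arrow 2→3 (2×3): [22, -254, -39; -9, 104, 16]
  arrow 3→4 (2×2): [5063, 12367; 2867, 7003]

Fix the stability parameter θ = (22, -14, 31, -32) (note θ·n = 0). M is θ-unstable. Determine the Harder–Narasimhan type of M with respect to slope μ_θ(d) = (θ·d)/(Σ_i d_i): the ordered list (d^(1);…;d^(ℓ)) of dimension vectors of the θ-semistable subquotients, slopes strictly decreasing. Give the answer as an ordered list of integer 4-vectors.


Interval decomposition of M: I[1,1], I[1,2], I[2,3], I[2,4], I[4,4].
HN type (ℓ=6): μ^(1)=31; μ^(2)=22; μ^(3)=4; μ^(4)=-1/2; μ^(5)=-14; μ^(6)=-32

((0, 0, 1, 0); (1, 0, 0, 0); (1, 1, 0, 0); (0, 0, 1, 1); (0, 2, 0, 0); (0, 0, 0, 1))


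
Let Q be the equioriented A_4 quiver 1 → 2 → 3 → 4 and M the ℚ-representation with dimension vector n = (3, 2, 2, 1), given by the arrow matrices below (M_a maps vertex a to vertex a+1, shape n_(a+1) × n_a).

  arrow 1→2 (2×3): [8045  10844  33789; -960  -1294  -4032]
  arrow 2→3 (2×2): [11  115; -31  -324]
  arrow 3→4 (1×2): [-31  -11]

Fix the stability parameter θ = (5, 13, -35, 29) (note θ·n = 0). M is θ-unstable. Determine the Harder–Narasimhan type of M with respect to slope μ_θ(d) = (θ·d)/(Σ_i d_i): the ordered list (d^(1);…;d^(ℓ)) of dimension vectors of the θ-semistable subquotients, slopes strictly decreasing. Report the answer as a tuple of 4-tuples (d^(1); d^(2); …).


Via rank(M_{q-1}∘⋯∘M_p): M ≅ I[1,1], I[1,3], I[1,4].
μ_θ-semistable layers: μ^(1)=29; μ^(2)=5; μ^(3)=-17/3

((0, 0, 0, 1); (1, 0, 0, 0); (2, 2, 2, 0))


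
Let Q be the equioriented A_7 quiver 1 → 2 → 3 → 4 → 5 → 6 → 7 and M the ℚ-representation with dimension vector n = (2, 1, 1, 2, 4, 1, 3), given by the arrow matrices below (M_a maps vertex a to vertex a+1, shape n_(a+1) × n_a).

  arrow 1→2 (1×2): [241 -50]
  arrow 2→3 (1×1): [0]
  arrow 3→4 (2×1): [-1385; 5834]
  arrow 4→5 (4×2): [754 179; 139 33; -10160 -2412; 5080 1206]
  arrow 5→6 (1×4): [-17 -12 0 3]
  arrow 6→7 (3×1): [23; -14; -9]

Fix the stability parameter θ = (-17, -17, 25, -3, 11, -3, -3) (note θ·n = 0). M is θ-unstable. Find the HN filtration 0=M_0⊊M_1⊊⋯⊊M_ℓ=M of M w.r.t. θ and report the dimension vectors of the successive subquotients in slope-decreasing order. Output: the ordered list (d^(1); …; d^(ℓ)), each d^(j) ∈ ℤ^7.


Via rank(M_{q-1}∘⋯∘M_p): M ≅ I[1,1], I[1,2], I[3,7], I[4,5], I[5,5]^2, I[7,7]^2.
μ_θ-semistable layers: μ^(1)=11; μ^(2)=27/5; μ^(3)=-3; μ^(4)=-17

((0, 0, 0, 0, 3, 0, 0); (0, 0, 1, 1, 1, 1, 1); (0, 0, 0, 1, 0, 0, 2); (2, 1, 0, 0, 0, 0, 0))


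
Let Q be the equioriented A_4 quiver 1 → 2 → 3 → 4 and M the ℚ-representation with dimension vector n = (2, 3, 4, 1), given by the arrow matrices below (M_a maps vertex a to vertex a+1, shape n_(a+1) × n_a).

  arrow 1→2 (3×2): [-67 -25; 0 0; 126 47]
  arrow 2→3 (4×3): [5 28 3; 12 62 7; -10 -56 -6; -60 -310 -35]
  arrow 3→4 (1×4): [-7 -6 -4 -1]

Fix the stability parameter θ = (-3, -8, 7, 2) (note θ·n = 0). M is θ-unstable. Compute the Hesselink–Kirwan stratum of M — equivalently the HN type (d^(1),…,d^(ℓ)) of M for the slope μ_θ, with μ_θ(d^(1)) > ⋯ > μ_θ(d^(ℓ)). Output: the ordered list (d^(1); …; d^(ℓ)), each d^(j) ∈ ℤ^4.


Via rank(M_{q-1}∘⋯∘M_p): M ≅ I[1,3], I[1,4], I[2,2], I[3,3]^2.
μ_θ-semistable layers: μ^(1)=7; μ^(2)=9/2; μ^(3)=-11/2; μ^(4)=-8

((0, 0, 3, 0); (0, 0, 1, 1); (2, 2, 0, 0); (0, 1, 0, 0))


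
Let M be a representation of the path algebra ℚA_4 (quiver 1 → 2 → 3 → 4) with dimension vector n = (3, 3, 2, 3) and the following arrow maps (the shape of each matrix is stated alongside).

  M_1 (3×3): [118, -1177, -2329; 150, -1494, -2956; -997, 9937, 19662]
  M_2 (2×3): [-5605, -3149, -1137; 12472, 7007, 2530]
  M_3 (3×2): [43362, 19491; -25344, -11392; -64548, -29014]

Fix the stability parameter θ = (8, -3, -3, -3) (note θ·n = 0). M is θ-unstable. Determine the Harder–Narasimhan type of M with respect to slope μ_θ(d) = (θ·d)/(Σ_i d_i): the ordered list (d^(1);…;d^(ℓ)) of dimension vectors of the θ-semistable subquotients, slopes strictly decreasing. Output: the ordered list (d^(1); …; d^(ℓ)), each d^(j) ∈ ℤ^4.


Via rank(M_{q-1}∘⋯∘M_p): M ≅ I[1,1], I[1,2], I[1,4], I[2,3], I[4,4]^2.
μ_θ-semistable layers: μ^(1)=8; μ^(2)=5/2; μ^(3)=-1/4; μ^(4)=-3

((1, 0, 0, 0); (1, 1, 0, 0); (1, 1, 1, 1); (0, 1, 1, 2))


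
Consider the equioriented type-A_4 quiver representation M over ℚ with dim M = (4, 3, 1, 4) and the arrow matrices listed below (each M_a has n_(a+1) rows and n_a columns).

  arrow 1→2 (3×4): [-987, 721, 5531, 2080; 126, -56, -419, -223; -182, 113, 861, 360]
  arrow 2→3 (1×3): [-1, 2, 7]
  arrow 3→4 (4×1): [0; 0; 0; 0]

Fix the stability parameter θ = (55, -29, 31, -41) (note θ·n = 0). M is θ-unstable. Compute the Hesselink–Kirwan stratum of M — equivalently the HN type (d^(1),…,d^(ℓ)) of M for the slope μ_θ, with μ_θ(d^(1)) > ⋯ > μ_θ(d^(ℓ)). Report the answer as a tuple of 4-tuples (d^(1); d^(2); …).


Interval decomposition of M: I[1,1], I[1,2]^2, I[1,3], I[4,4]^4.
HN type (ℓ=4): μ^(1)=55; μ^(2)=31; μ^(3)=13; μ^(4)=-41

((1, 0, 0, 0); (0, 0, 1, 0); (3, 3, 0, 0); (0, 0, 0, 4))


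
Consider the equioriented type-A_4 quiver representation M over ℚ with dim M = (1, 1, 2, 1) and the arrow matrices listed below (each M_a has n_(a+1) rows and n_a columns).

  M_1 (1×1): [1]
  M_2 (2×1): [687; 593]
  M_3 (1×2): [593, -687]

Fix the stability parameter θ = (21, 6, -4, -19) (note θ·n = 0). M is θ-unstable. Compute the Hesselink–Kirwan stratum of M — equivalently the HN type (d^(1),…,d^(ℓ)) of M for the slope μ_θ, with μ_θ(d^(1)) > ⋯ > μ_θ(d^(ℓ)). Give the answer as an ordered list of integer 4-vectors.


Barcode: M ≅ I[1,3], I[3,4]. HN layers by μ_θ (2 steps, strictly decreasing):
  μ^(1)=23/3; μ^(2)=-23/2

((1, 1, 1, 0); (0, 0, 1, 1))


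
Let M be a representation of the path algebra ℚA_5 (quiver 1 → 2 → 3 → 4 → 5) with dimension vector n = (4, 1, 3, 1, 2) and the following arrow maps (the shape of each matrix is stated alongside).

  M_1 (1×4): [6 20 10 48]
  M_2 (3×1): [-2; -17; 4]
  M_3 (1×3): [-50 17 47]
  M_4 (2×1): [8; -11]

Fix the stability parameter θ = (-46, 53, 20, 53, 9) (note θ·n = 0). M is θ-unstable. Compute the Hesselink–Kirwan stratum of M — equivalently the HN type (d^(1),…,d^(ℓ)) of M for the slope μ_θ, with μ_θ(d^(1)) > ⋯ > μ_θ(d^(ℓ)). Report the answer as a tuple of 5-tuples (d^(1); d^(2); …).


Via rank(M_{q-1}∘⋯∘M_p): M ≅ I[1,1]^3, I[1,5], I[3,3]^2, I[5,5].
μ_θ-semistable layers: μ^(1)=135/4; μ^(2)=20; μ^(3)=9; μ^(4)=-46

((0, 1, 1, 1, 1); (0, 0, 2, 0, 0); (0, 0, 0, 0, 1); (4, 0, 0, 0, 0))


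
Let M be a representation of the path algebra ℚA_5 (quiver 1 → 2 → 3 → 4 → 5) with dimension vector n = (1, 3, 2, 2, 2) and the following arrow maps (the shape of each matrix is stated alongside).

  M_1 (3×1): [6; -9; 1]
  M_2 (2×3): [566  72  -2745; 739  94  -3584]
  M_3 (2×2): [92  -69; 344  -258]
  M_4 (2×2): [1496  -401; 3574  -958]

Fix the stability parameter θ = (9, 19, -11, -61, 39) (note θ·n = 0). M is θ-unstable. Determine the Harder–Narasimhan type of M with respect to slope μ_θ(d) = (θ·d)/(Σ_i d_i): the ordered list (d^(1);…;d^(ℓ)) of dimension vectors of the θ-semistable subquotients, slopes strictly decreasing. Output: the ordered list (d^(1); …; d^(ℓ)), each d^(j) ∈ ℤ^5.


Interval decomposition of M: I[1,3], I[2,2], I[2,5], I[4,5].
HN type (ℓ=5): μ^(1)=39; μ^(2)=19; μ^(3)=17/3; μ^(4)=-53/3; μ^(5)=-61

((0, 0, 0, 0, 2); (0, 1, 0, 0, 0); (1, 1, 1, 0, 0); (0, 1, 1, 1, 0); (0, 0, 0, 1, 0))


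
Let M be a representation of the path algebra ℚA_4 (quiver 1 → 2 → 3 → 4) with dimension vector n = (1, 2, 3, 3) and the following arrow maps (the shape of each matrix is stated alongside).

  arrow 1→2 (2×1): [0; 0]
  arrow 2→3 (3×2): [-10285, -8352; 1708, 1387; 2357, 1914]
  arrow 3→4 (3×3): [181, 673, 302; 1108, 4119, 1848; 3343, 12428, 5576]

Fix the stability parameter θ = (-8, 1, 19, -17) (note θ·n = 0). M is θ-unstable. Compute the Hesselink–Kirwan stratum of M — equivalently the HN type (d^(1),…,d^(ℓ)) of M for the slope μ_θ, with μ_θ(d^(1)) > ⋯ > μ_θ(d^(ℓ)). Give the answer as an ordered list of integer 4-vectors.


Barcode: M ≅ I[1,1], I[2,4]^2, I[3,4]. HN layers by μ_θ (2 steps, strictly decreasing):
  μ^(1)=1; μ^(2)=-8

((0, 2, 3, 3); (1, 0, 0, 0))


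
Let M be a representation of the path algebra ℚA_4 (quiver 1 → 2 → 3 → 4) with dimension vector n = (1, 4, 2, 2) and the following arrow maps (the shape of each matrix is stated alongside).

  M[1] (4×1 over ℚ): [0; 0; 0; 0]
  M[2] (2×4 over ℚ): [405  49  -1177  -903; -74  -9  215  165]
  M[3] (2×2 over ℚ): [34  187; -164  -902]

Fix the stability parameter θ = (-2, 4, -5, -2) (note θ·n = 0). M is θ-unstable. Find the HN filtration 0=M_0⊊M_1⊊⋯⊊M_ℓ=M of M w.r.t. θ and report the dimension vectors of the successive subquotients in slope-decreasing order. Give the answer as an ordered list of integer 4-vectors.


Interval decomposition of M: I[1,1], I[2,2]^2, I[2,3], I[2,4], I[4,4].
HN type (ℓ=4): μ^(1)=4; μ^(2)=-1/2; μ^(3)=-1; μ^(4)=-2

((0, 2, 0, 0); (0, 1, 1, 0); (0, 1, 1, 1); (1, 0, 0, 1))


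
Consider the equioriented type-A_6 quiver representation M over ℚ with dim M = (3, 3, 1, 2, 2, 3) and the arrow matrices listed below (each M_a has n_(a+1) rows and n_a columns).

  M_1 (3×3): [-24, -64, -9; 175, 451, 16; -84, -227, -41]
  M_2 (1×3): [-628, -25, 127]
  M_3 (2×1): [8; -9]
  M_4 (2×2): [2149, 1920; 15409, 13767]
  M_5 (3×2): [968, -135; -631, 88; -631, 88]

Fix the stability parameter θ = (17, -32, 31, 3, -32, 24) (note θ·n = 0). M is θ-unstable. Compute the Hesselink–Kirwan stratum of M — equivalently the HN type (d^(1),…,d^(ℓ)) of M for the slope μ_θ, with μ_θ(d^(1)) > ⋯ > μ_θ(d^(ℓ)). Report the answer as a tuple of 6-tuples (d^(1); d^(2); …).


Barcode: M ≅ I[1,2]^2, I[1,6], I[4,6], I[6,6]. HN layers by μ_θ (4 steps, strictly decreasing):
  μ^(1)=24; μ^(2)=2/3; μ^(3)=-15/2; μ^(4)=-29/2

((0, 0, 0, 0, 0, 3); (0, 0, 1, 1, 1, 0); (3, 3, 0, 0, 0, 0); (0, 0, 0, 1, 1, 0))


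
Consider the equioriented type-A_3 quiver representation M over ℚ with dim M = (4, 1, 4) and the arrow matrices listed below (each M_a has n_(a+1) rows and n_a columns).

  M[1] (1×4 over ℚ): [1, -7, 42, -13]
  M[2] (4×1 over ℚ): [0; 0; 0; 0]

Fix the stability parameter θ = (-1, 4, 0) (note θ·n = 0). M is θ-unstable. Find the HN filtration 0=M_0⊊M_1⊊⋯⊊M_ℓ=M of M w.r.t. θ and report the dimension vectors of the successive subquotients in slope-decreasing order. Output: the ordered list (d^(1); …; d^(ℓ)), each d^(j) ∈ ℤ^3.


Via rank(M_{q-1}∘⋯∘M_p): M ≅ I[1,1]^3, I[1,2], I[3,3]^4.
μ_θ-semistable layers: μ^(1)=4; μ^(2)=0; μ^(3)=-1

((0, 1, 0); (0, 0, 4); (4, 0, 0))


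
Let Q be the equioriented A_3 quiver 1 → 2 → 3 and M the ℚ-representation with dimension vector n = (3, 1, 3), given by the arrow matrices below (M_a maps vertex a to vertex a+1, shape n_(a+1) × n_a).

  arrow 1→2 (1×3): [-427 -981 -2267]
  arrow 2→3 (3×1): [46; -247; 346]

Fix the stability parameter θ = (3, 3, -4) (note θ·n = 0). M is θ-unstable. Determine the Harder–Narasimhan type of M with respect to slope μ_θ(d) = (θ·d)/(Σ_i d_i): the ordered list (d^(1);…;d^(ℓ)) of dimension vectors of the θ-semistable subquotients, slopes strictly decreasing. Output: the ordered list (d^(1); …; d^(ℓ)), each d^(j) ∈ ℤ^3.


Barcode: M ≅ I[1,1]^2, I[1,3], I[3,3]^2. HN layers by μ_θ (3 steps, strictly decreasing):
  μ^(1)=3; μ^(2)=2/3; μ^(3)=-4

((2, 0, 0); (1, 1, 1); (0, 0, 2))


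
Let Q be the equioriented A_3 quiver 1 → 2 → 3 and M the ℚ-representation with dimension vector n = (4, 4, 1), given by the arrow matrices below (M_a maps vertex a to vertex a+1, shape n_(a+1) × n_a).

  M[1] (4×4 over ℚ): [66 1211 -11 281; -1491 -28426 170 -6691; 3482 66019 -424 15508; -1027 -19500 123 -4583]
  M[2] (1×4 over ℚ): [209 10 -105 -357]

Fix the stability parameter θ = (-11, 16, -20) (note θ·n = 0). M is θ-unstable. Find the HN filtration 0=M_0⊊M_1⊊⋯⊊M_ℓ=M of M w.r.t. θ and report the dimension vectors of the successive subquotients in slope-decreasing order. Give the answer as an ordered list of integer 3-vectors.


Interval decomposition of M: I[1,2]^3, I[1,3].
HN type (ℓ=3): μ^(1)=16; μ^(2)=-2; μ^(3)=-11

((0, 3, 0); (0, 1, 1); (4, 0, 0))


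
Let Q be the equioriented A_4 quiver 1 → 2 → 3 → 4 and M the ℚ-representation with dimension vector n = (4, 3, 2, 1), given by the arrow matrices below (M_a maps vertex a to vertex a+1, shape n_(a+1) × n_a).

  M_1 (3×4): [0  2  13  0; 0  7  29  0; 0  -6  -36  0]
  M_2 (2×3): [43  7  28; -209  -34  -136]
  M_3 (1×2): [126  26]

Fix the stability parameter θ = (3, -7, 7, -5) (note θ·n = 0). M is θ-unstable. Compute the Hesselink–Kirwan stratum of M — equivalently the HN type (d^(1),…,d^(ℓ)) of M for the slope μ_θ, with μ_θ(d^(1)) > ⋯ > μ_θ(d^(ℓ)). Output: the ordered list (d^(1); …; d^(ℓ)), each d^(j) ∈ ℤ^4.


Via rank(M_{q-1}∘⋯∘M_p): M ≅ I[1,1]^2, I[1,3], I[1,4], I[2,2].
μ_θ-semistable layers: μ^(1)=7; μ^(2)=3; μ^(3)=1; μ^(4)=-2; μ^(5)=-7

((0, 0, 1, 0); (2, 0, 0, 0); (0, 0, 1, 1); (2, 2, 0, 0); (0, 1, 0, 0))


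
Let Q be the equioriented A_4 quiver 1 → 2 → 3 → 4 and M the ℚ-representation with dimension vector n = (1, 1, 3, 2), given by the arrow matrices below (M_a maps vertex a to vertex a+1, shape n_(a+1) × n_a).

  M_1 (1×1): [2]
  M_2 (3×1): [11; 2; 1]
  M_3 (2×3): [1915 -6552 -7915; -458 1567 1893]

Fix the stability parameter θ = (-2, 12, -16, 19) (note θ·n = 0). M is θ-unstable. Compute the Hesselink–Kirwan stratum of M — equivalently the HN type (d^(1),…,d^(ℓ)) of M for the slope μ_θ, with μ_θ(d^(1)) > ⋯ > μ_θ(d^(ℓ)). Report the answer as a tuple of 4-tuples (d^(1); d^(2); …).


Via rank(M_{q-1}∘⋯∘M_p): M ≅ I[1,4], I[3,3], I[3,4].
μ_θ-semistable layers: μ^(1)=19; μ^(2)=-2; μ^(3)=-16

((0, 0, 0, 2); (1, 1, 1, 0); (0, 0, 2, 0))


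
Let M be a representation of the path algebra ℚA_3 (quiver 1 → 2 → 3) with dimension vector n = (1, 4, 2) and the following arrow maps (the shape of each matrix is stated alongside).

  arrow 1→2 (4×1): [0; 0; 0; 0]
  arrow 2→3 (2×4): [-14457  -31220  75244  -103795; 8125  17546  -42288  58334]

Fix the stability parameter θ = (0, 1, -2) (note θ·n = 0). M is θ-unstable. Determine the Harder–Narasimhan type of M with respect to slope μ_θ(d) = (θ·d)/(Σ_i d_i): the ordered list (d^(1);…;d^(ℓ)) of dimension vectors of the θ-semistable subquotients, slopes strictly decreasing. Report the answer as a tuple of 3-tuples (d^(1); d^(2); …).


Barcode: M ≅ I[1,1], I[2,2]^2, I[2,3]^2. HN layers by μ_θ (3 steps, strictly decreasing):
  μ^(1)=1; μ^(2)=0; μ^(3)=-1/2

((0, 2, 0); (1, 0, 0); (0, 2, 2))


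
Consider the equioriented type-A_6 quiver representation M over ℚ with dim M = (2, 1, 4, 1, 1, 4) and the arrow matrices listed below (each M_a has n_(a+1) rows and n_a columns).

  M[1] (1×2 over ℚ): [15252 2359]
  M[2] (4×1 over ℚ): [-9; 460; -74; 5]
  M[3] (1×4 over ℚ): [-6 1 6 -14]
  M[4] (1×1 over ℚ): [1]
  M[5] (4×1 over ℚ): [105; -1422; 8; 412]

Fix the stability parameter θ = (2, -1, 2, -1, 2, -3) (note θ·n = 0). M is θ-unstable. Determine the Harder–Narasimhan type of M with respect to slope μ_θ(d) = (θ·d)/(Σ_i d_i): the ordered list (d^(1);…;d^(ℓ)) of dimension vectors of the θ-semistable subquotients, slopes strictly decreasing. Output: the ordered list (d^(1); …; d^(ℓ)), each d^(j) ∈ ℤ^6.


Barcode: M ≅ I[1,1], I[1,3], I[3,3]^2, I[3,6], I[6,6]^3. HN layers by μ_θ (4 steps, strictly decreasing):
  μ^(1)=2; μ^(2)=1/2; μ^(3)=0; μ^(4)=-3

((1, 0, 3, 0, 0, 0); (1, 1, 0, 0, 0, 0); (0, 0, 1, 1, 1, 1); (0, 0, 0, 0, 0, 3))


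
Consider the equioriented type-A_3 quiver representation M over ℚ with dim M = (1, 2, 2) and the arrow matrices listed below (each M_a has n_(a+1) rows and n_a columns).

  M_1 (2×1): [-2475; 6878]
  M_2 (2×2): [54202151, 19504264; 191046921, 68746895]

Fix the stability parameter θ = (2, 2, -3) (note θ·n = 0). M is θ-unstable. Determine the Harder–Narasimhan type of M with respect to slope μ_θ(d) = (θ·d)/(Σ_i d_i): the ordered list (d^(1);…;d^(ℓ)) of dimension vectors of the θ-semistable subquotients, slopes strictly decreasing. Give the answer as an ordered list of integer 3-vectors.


Interval decomposition of M: I[1,3], I[2,3].
HN type (ℓ=2): μ^(1)=1/3; μ^(2)=-1/2

((1, 1, 1); (0, 1, 1))


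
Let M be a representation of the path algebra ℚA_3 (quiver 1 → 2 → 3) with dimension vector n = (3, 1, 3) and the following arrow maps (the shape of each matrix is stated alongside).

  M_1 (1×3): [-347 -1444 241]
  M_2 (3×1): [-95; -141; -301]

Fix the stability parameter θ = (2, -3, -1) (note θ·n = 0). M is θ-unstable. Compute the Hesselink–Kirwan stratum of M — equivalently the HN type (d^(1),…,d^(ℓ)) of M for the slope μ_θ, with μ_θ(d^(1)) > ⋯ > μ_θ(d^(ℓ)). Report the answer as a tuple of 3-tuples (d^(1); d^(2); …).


Interval decomposition of M: I[1,1]^2, I[1,3], I[3,3]^2.
HN type (ℓ=3): μ^(1)=2; μ^(2)=-2/3; μ^(3)=-1

((2, 0, 0); (1, 1, 1); (0, 0, 2))


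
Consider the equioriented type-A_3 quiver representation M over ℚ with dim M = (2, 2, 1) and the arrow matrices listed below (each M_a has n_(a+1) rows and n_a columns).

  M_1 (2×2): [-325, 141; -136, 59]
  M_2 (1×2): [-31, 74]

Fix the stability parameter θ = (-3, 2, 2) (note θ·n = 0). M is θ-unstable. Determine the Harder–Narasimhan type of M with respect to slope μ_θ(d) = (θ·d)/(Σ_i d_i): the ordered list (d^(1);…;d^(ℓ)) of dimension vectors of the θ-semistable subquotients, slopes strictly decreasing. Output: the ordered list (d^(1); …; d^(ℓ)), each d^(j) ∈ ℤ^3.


Barcode: M ≅ I[1,2], I[1,3]. HN layers by μ_θ (2 steps, strictly decreasing):
  μ^(1)=2; μ^(2)=-3

((0, 2, 1); (2, 0, 0))


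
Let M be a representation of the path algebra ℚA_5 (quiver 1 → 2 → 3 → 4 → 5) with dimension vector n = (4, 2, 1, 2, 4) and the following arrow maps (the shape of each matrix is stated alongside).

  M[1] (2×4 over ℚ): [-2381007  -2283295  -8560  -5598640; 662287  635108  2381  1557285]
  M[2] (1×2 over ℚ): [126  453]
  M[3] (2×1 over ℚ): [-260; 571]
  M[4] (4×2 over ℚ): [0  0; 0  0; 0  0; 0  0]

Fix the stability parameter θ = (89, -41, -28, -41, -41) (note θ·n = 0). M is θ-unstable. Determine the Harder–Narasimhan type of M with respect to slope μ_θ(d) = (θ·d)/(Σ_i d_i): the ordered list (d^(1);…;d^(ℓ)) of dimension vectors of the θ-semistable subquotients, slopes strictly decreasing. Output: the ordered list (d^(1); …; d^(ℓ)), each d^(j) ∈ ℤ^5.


Interval decomposition of M: I[1,1]^2, I[1,2], I[1,4], I[4,4], I[5,5]^4.
HN type (ℓ=4): μ^(1)=89; μ^(2)=24; μ^(3)=-21/4; μ^(4)=-41

((2, 0, 0, 0, 0); (1, 1, 0, 0, 0); (1, 1, 1, 1, 0); (0, 0, 0, 1, 4))


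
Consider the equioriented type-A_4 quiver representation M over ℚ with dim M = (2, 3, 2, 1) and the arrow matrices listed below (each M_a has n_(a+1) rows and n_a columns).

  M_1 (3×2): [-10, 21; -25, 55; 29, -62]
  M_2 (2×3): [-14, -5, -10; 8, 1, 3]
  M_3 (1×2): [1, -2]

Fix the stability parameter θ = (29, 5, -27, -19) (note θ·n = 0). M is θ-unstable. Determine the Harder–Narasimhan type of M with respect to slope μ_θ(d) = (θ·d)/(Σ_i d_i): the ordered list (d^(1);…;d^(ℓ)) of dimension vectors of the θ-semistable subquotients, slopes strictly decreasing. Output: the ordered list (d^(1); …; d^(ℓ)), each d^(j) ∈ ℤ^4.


Barcode: M ≅ I[1,3], I[1,4], I[2,2]. HN layers by μ_θ (3 steps, strictly decreasing):
  μ^(1)=5; μ^(2)=7/3; μ^(3)=-3

((0, 1, 0, 0); (1, 1, 1, 0); (1, 1, 1, 1))


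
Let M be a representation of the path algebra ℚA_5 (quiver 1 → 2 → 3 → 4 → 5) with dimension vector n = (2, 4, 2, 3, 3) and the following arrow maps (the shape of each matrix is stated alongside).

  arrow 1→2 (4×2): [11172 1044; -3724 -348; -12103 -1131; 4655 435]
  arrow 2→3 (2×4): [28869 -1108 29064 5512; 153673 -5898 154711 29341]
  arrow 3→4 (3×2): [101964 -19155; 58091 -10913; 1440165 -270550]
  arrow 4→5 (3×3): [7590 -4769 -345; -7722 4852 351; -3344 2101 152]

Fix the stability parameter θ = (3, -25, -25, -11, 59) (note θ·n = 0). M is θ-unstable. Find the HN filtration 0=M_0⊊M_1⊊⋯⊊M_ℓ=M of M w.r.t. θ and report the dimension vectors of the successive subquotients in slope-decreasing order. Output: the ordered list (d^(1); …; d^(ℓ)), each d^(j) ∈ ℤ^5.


Via rank(M_{q-1}∘⋯∘M_p): M ≅ I[1,1], I[1,5], I[2,2]^2, I[2,5], I[4,4], I[5,5].
μ_θ-semistable layers: μ^(1)=59; μ^(2)=3; μ^(3)=-11; μ^(4)=-47/3; μ^(5)=-25

((0, 0, 0, 0, 3); (1, 0, 0, 0, 0); (0, 0, 0, 3, 0); (1, 1, 1, 0, 0); (0, 3, 1, 0, 0))


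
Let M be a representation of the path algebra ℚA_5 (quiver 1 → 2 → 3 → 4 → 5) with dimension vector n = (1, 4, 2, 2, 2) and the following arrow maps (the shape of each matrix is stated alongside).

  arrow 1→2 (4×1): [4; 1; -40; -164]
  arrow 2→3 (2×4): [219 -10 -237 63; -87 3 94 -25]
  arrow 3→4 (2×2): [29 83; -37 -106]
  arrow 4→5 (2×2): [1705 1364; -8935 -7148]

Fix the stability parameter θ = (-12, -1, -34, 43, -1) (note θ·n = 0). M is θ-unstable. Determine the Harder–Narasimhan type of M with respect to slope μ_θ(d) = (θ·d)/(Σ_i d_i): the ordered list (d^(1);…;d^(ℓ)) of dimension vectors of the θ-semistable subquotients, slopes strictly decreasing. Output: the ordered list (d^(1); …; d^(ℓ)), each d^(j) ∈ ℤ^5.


Via rank(M_{q-1}∘⋯∘M_p): M ≅ I[1,5], I[2,2]^2, I[2,4], I[5,5].
μ_θ-semistable layers: μ^(1)=43; μ^(2)=21; μ^(3)=-1; μ^(4)=-47/3; μ^(5)=-35/2

((0, 0, 0, 1, 0); (0, 0, 0, 1, 1); (0, 2, 0, 0, 1); (1, 1, 1, 0, 0); (0, 1, 1, 0, 0))


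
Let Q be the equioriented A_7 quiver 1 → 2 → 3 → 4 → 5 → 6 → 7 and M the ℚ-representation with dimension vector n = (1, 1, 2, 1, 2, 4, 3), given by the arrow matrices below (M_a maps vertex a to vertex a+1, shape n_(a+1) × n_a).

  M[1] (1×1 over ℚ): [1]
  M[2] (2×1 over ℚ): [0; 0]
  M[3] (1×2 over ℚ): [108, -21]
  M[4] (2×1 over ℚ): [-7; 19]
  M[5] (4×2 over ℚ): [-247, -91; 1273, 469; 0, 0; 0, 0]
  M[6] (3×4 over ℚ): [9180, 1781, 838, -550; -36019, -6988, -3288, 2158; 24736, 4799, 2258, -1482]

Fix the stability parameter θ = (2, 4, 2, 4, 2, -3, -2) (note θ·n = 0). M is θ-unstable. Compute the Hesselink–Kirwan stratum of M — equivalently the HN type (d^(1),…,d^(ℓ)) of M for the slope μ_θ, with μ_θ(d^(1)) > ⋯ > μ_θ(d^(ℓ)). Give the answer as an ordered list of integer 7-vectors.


Barcode: M ≅ I[1,2], I[3,3], I[3,5], I[5,7], I[6,6]^2, I[6,7], I[7,7]. HN layers by μ_θ (6 steps, strictly decreasing):
  μ^(1)=4; μ^(2)=3; μ^(3)=2; μ^(4)=-1; μ^(5)=-2; μ^(6)=-3

((0, 1, 0, 0, 0, 0, 0); (0, 0, 0, 1, 1, 0, 0); (1, 0, 2, 0, 0, 0, 0); (0, 0, 0, 0, 1, 1, 1); (0, 0, 0, 0, 0, 0, 2); (0, 0, 0, 0, 0, 3, 0))


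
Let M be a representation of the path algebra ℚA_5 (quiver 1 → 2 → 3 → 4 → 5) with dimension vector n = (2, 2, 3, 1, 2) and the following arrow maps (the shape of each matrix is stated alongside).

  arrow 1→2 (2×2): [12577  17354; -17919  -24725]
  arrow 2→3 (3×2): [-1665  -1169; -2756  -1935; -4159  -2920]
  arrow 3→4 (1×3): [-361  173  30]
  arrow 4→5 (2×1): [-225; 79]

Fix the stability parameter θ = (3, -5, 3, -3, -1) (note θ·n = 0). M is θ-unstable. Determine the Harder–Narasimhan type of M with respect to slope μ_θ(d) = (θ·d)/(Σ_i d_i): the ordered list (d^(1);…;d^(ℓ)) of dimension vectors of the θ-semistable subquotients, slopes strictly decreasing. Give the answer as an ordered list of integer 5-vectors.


Interval decomposition of M: I[1,3], I[1,5], I[3,3], I[5,5].
HN type (ℓ=3): μ^(1)=3; μ^(2)=-1/3; μ^(3)=-1

((0, 0, 2, 0, 0); (0, 0, 1, 1, 1); (2, 2, 0, 0, 1))


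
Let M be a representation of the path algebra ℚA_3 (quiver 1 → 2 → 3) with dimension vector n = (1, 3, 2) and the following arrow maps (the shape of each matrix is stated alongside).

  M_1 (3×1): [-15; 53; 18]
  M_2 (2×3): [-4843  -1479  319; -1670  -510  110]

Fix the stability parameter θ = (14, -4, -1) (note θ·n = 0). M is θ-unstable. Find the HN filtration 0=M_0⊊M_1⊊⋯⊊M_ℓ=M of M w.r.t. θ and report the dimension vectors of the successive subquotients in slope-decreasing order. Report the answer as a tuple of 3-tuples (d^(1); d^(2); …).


Interval decomposition of M: I[1,2], I[2,2], I[2,3], I[3,3].
HN type (ℓ=3): μ^(1)=5; μ^(2)=-1; μ^(3)=-4

((1, 1, 0); (0, 0, 2); (0, 2, 0))


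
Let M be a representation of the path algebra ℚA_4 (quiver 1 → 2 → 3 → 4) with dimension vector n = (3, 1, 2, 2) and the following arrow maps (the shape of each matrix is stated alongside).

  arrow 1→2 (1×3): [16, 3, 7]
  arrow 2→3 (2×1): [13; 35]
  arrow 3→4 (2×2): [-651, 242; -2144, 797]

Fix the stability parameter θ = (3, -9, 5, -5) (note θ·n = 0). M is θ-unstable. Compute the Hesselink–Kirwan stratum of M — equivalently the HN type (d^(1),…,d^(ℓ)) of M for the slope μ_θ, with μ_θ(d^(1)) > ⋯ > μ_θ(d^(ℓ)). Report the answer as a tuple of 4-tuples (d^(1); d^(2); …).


Barcode: M ≅ I[1,1]^2, I[1,4], I[3,4]. HN layers by μ_θ (3 steps, strictly decreasing):
  μ^(1)=3; μ^(2)=0; μ^(3)=-3

((2, 0, 0, 0); (0, 0, 2, 2); (1, 1, 0, 0))


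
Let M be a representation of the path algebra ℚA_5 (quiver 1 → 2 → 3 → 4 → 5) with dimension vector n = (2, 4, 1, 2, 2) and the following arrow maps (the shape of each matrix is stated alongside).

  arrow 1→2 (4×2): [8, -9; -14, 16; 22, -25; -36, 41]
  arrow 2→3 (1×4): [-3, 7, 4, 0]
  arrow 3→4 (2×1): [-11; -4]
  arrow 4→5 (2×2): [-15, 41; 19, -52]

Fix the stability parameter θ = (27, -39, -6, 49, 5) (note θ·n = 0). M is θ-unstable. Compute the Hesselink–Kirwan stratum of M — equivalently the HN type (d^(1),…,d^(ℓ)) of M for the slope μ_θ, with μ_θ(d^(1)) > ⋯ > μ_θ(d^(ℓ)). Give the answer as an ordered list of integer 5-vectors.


Barcode: M ≅ I[1,2], I[1,5], I[2,2]^2, I[4,5]. HN layers by μ_θ (3 steps, strictly decreasing):
  μ^(1)=27; μ^(2)=-6; μ^(3)=-39

((0, 0, 0, 2, 2); (2, 2, 1, 0, 0); (0, 2, 0, 0, 0))


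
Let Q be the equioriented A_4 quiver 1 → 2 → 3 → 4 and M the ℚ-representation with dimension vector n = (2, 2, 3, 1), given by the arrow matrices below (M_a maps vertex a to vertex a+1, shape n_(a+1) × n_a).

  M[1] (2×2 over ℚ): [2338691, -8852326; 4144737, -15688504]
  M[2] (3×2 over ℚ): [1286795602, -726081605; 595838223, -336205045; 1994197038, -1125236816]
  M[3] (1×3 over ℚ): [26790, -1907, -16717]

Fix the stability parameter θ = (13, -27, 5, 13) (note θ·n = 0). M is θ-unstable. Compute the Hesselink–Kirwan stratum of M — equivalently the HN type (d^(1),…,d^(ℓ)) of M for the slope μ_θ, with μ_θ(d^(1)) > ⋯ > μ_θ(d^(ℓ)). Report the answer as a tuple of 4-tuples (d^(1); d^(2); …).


Via rank(M_{q-1}∘⋯∘M_p): M ≅ I[1,3], I[1,4], I[3,3].
μ_θ-semistable layers: μ^(1)=13; μ^(2)=5; μ^(3)=-7

((0, 0, 0, 1); (0, 0, 3, 0); (2, 2, 0, 0))


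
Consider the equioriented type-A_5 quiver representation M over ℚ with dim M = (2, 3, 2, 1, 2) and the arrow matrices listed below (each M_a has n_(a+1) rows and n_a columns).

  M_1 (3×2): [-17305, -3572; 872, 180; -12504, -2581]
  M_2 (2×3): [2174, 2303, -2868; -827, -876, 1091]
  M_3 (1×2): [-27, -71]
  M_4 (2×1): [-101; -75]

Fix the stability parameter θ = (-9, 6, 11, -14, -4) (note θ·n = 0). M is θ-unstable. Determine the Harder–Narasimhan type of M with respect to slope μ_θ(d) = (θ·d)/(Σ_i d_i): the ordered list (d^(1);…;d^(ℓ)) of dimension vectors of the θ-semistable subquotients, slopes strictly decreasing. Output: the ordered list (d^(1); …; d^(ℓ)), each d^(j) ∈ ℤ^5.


Barcode: M ≅ I[1,3], I[1,5], I[2,2], I[5,5]. HN layers by μ_θ (5 steps, strictly decreasing):
  μ^(1)=11; μ^(2)=6; μ^(3)=-1/4; μ^(4)=-4; μ^(5)=-9

((0, 0, 1, 0, 0); (0, 2, 0, 0, 0); (0, 1, 1, 1, 1); (0, 0, 0, 0, 1); (2, 0, 0, 0, 0))


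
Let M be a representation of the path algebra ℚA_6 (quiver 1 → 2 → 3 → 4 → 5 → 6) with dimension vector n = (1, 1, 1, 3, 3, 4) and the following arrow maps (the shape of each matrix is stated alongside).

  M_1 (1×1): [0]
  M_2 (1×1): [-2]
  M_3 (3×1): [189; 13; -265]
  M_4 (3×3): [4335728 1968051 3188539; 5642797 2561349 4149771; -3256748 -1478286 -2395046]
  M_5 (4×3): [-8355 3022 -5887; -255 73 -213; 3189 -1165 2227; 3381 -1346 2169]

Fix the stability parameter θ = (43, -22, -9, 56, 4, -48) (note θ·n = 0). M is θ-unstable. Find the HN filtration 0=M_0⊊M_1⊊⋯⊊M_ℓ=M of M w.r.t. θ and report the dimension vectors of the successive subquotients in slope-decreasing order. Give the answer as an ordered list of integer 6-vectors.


Via rank(M_{q-1}∘⋯∘M_p): M ≅ I[1,1], I[2,6], I[4,4], I[4,6], I[5,5], I[6,6]^2.
μ_θ-semistable layers: μ^(1)=56; μ^(2)=43; μ^(3)=4; μ^(4)=-9; μ^(5)=-22; μ^(6)=-48

((0, 0, 0, 1, 0, 0); (1, 0, 0, 0, 0, 0); (0, 0, 0, 2, 3, 2); (0, 0, 1, 0, 0, 0); (0, 1, 0, 0, 0, 0); (0, 0, 0, 0, 0, 2))


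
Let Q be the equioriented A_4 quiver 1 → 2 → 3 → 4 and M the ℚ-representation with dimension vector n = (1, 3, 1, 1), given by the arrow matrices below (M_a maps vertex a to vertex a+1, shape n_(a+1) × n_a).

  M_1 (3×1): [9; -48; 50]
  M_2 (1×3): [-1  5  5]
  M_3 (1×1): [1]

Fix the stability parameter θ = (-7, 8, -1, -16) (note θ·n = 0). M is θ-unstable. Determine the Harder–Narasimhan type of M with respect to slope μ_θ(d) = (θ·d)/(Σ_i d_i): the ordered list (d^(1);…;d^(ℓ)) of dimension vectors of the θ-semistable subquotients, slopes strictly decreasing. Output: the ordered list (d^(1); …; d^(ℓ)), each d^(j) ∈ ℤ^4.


Interval decomposition of M: I[1,4], I[2,2]^2.
HN type (ℓ=3): μ^(1)=8; μ^(2)=-3; μ^(3)=-7

((0, 2, 0, 0); (0, 1, 1, 1); (1, 0, 0, 0))


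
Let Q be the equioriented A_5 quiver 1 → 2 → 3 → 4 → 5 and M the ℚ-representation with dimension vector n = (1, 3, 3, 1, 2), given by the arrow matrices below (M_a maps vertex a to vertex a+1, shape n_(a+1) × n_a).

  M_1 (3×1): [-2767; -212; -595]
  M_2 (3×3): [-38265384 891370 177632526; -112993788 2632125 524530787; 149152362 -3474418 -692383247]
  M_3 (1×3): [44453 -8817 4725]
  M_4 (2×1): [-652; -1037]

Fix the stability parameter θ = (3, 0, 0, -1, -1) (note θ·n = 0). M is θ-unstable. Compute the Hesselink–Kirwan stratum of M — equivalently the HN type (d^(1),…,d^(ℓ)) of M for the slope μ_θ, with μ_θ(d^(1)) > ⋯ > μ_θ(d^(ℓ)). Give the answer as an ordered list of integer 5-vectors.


Interval decomposition of M: I[1,5], I[2,2], I[2,3], I[3,3], I[5,5].
HN type (ℓ=3): μ^(1)=1/5; μ^(2)=0; μ^(3)=-1

((1, 1, 1, 1, 1); (0, 2, 2, 0, 0); (0, 0, 0, 0, 1))


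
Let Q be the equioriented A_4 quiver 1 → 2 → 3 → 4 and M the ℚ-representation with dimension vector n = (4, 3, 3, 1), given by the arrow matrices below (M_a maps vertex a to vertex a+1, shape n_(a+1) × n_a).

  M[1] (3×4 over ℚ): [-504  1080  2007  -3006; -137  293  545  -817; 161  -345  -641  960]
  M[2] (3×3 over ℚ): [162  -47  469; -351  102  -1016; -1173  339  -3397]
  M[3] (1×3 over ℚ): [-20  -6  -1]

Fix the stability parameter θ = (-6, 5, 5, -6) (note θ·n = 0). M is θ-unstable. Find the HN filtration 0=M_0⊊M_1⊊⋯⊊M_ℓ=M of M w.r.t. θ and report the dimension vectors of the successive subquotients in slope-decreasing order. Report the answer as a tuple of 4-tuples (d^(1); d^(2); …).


Via rank(M_{q-1}∘⋯∘M_p): M ≅ I[1,1], I[1,3]^2, I[1,4].
μ_θ-semistable layers: μ^(1)=5; μ^(2)=4/3; μ^(3)=-6

((0, 2, 2, 0); (0, 1, 1, 1); (4, 0, 0, 0))


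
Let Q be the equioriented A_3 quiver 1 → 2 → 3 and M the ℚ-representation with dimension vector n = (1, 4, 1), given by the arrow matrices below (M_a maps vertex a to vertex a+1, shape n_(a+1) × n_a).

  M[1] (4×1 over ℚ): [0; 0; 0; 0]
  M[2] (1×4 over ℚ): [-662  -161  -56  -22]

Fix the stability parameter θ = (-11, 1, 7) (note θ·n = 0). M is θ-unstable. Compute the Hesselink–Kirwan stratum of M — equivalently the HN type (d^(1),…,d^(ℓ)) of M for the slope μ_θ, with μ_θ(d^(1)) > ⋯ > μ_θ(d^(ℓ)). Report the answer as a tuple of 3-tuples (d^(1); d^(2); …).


Interval decomposition of M: I[1,1], I[2,2]^3, I[2,3].
HN type (ℓ=3): μ^(1)=7; μ^(2)=1; μ^(3)=-11

((0, 0, 1); (0, 4, 0); (1, 0, 0))


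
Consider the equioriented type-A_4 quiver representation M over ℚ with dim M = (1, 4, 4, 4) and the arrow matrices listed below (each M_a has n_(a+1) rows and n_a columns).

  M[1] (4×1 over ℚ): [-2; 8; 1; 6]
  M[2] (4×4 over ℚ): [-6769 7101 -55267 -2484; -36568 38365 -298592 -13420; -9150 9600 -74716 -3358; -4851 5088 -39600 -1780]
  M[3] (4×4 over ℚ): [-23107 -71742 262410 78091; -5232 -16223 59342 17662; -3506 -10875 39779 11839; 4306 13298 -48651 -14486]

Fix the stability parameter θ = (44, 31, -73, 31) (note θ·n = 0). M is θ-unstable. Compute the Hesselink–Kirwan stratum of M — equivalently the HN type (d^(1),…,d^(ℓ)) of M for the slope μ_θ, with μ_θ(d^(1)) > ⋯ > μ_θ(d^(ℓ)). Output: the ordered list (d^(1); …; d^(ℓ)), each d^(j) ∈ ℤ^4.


Interval decomposition of M: I[1,4], I[2,4]^3.
HN type (ℓ=3): μ^(1)=31; μ^(2)=2/3; μ^(3)=-21

((0, 0, 0, 4); (1, 1, 1, 0); (0, 3, 3, 0))


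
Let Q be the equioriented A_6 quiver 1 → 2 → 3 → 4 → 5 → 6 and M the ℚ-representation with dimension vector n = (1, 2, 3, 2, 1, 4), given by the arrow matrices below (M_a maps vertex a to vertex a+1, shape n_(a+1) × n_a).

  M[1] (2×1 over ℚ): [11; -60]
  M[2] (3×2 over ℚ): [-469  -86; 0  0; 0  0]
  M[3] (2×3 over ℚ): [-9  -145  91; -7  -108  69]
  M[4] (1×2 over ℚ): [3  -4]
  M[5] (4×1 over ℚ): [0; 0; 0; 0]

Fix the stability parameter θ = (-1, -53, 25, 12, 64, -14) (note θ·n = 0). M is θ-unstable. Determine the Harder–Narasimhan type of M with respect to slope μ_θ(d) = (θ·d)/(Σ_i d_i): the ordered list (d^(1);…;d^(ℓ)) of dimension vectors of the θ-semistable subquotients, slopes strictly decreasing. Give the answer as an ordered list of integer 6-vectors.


Interval decomposition of M: I[1,5], I[2,2], I[3,3], I[3,4], I[6,6]^4.
HN type (ℓ=6): μ^(1)=64; μ^(2)=25; μ^(3)=37/2; μ^(4)=-14; μ^(5)=-27; μ^(6)=-53

((0, 0, 0, 0, 1, 0); (0, 0, 1, 0, 0, 0); (0, 0, 2, 2, 0, 0); (0, 0, 0, 0, 0, 4); (1, 1, 0, 0, 0, 0); (0, 1, 0, 0, 0, 0))


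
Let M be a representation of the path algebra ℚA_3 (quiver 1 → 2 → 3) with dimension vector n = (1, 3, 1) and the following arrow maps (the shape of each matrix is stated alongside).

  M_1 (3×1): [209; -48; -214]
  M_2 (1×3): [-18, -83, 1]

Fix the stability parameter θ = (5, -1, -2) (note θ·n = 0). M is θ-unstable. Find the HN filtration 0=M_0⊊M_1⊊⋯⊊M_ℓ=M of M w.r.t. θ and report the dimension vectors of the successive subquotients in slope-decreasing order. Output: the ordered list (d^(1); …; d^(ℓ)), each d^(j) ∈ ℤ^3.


Via rank(M_{q-1}∘⋯∘M_p): M ≅ I[1,3], I[2,2]^2.
μ_θ-semistable layers: μ^(1)=2/3; μ^(2)=-1

((1, 1, 1); (0, 2, 0))


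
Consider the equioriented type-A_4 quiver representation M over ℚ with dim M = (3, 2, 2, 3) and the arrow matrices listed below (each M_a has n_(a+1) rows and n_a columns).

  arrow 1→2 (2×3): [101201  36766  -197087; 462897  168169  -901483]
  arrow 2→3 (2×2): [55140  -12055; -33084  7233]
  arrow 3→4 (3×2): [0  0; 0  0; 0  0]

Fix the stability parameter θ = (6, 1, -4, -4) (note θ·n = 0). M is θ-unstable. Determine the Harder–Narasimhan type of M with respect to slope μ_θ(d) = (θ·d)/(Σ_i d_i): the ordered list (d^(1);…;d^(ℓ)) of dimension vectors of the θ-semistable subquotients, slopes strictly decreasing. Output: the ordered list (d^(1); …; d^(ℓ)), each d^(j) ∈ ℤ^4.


Interval decomposition of M: I[1,1], I[1,2], I[1,3], I[3,3], I[4,4]^3.
HN type (ℓ=4): μ^(1)=6; μ^(2)=7/2; μ^(3)=1; μ^(4)=-4

((1, 0, 0, 0); (1, 1, 0, 0); (1, 1, 1, 0); (0, 0, 1, 3))


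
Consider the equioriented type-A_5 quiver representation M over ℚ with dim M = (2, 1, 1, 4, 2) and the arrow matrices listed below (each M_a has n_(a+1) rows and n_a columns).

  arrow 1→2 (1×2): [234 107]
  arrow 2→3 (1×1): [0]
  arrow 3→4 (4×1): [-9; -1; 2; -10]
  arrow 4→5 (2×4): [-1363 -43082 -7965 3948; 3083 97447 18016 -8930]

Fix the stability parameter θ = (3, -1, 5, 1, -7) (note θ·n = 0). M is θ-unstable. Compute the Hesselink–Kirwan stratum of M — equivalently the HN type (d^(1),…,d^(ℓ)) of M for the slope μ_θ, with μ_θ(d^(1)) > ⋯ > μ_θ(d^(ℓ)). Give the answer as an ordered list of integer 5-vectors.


Interval decomposition of M: I[1,1], I[1,2], I[3,5], I[4,4]^2, I[4,5].
HN type (ℓ=4): μ^(1)=3; μ^(2)=1; μ^(3)=-1/3; μ^(4)=-3

((1, 0, 0, 0, 0); (1, 1, 0, 2, 0); (0, 0, 1, 1, 1); (0, 0, 0, 1, 1))


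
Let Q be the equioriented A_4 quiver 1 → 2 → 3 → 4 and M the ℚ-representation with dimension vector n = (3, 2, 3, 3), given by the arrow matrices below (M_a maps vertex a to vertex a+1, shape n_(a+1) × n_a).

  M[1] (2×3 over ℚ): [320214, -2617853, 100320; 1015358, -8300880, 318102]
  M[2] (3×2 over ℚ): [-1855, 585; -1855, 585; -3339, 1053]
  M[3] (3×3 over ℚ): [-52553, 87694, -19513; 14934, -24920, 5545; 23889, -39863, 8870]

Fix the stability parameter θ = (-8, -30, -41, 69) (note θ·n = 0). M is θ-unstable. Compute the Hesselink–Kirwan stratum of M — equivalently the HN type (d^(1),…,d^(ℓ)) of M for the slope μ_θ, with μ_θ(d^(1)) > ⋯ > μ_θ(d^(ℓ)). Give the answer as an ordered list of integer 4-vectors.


Via rank(M_{q-1}∘⋯∘M_p): M ≅ I[1,1], I[1,2], I[1,4], I[3,4]^2.
μ_θ-semistable layers: μ^(1)=69; μ^(2)=-8; μ^(3)=-19; μ^(4)=-79/3; μ^(5)=-41

((0, 0, 0, 3); (1, 0, 0, 0); (1, 1, 0, 0); (1, 1, 1, 0); (0, 0, 2, 0))


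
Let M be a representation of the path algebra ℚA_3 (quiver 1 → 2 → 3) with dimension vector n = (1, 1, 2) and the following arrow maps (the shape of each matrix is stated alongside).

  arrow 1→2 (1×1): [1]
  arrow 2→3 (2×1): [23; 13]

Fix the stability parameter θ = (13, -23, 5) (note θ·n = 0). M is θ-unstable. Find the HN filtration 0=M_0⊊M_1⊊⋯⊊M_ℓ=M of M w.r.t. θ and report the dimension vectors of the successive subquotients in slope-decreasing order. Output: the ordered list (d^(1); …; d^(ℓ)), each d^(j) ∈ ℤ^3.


Interval decomposition of M: I[1,3], I[3,3].
HN type (ℓ=2): μ^(1)=5; μ^(2)=-5

((0, 0, 2); (1, 1, 0))


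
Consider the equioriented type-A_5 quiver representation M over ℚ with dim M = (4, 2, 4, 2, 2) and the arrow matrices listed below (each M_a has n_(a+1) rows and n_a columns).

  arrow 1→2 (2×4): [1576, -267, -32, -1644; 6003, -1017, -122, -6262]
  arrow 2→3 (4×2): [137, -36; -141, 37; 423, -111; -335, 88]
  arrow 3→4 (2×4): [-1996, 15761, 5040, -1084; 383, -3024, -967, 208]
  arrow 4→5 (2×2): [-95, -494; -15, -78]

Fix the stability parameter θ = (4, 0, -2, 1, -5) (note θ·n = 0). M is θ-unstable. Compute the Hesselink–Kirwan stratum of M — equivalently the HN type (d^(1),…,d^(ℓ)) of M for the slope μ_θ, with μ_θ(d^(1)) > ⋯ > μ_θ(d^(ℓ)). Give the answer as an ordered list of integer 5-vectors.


Via rank(M_{q-1}∘⋯∘M_p): M ≅ I[1,1]^2, I[1,4], I[1,5], I[3,3]^2, I[5,5].
μ_θ-semistable layers: μ^(1)=4; μ^(2)=1; μ^(3)=2/3; μ^(4)=-2/5; μ^(5)=-2; μ^(6)=-5

((2, 0, 0, 0, 0); (0, 0, 0, 1, 0); (1, 1, 1, 0, 0); (1, 1, 1, 1, 1); (0, 0, 2, 0, 0); (0, 0, 0, 0, 1))
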